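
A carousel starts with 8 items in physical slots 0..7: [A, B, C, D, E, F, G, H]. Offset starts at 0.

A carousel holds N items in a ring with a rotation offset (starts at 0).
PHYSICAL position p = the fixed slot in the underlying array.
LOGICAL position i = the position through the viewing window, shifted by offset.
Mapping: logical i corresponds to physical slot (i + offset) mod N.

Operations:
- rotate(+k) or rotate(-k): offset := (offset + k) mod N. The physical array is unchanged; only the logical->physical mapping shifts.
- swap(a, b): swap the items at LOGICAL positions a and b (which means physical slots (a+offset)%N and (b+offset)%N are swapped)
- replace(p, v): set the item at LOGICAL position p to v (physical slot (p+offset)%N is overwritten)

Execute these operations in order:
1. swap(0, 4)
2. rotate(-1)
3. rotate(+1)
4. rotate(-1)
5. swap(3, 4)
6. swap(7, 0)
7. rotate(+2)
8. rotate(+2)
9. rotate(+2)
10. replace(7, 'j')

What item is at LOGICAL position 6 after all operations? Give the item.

After op 1 (swap(0, 4)): offset=0, physical=[E,B,C,D,A,F,G,H], logical=[E,B,C,D,A,F,G,H]
After op 2 (rotate(-1)): offset=7, physical=[E,B,C,D,A,F,G,H], logical=[H,E,B,C,D,A,F,G]
After op 3 (rotate(+1)): offset=0, physical=[E,B,C,D,A,F,G,H], logical=[E,B,C,D,A,F,G,H]
After op 4 (rotate(-1)): offset=7, physical=[E,B,C,D,A,F,G,H], logical=[H,E,B,C,D,A,F,G]
After op 5 (swap(3, 4)): offset=7, physical=[E,B,D,C,A,F,G,H], logical=[H,E,B,D,C,A,F,G]
After op 6 (swap(7, 0)): offset=7, physical=[E,B,D,C,A,F,H,G], logical=[G,E,B,D,C,A,F,H]
After op 7 (rotate(+2)): offset=1, physical=[E,B,D,C,A,F,H,G], logical=[B,D,C,A,F,H,G,E]
After op 8 (rotate(+2)): offset=3, physical=[E,B,D,C,A,F,H,G], logical=[C,A,F,H,G,E,B,D]
After op 9 (rotate(+2)): offset=5, physical=[E,B,D,C,A,F,H,G], logical=[F,H,G,E,B,D,C,A]
After op 10 (replace(7, 'j')): offset=5, physical=[E,B,D,C,j,F,H,G], logical=[F,H,G,E,B,D,C,j]

Answer: C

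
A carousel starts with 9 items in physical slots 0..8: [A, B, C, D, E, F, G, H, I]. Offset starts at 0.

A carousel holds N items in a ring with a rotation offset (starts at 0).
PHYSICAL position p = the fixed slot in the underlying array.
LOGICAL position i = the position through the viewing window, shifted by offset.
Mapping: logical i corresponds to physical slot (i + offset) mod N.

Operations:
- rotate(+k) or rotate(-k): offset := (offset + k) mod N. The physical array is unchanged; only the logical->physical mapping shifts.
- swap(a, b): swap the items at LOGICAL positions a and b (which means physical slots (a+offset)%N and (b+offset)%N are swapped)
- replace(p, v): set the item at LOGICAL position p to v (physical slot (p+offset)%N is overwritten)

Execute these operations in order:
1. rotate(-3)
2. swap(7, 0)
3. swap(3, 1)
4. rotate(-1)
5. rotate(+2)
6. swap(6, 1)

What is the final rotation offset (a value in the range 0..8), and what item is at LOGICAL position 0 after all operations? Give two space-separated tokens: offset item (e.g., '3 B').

Answer: 7 A

Derivation:
After op 1 (rotate(-3)): offset=6, physical=[A,B,C,D,E,F,G,H,I], logical=[G,H,I,A,B,C,D,E,F]
After op 2 (swap(7, 0)): offset=6, physical=[A,B,C,D,G,F,E,H,I], logical=[E,H,I,A,B,C,D,G,F]
After op 3 (swap(3, 1)): offset=6, physical=[H,B,C,D,G,F,E,A,I], logical=[E,A,I,H,B,C,D,G,F]
After op 4 (rotate(-1)): offset=5, physical=[H,B,C,D,G,F,E,A,I], logical=[F,E,A,I,H,B,C,D,G]
After op 5 (rotate(+2)): offset=7, physical=[H,B,C,D,G,F,E,A,I], logical=[A,I,H,B,C,D,G,F,E]
After op 6 (swap(6, 1)): offset=7, physical=[H,B,C,D,I,F,E,A,G], logical=[A,G,H,B,C,D,I,F,E]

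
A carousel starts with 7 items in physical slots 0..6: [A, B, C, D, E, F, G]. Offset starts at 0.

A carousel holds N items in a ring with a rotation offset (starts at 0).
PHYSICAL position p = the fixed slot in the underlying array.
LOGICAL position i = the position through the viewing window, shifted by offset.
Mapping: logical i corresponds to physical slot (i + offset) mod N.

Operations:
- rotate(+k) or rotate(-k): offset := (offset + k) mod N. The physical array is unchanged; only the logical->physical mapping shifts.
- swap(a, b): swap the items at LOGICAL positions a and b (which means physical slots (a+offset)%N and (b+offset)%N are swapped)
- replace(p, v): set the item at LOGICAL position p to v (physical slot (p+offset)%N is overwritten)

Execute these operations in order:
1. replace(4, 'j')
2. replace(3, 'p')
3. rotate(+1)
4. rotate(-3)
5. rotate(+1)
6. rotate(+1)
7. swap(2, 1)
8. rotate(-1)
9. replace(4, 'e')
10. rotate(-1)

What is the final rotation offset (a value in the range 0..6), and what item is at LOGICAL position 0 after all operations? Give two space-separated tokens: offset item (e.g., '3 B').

Answer: 5 F

Derivation:
After op 1 (replace(4, 'j')): offset=0, physical=[A,B,C,D,j,F,G], logical=[A,B,C,D,j,F,G]
After op 2 (replace(3, 'p')): offset=0, physical=[A,B,C,p,j,F,G], logical=[A,B,C,p,j,F,G]
After op 3 (rotate(+1)): offset=1, physical=[A,B,C,p,j,F,G], logical=[B,C,p,j,F,G,A]
After op 4 (rotate(-3)): offset=5, physical=[A,B,C,p,j,F,G], logical=[F,G,A,B,C,p,j]
After op 5 (rotate(+1)): offset=6, physical=[A,B,C,p,j,F,G], logical=[G,A,B,C,p,j,F]
After op 6 (rotate(+1)): offset=0, physical=[A,B,C,p,j,F,G], logical=[A,B,C,p,j,F,G]
After op 7 (swap(2, 1)): offset=0, physical=[A,C,B,p,j,F,G], logical=[A,C,B,p,j,F,G]
After op 8 (rotate(-1)): offset=6, physical=[A,C,B,p,j,F,G], logical=[G,A,C,B,p,j,F]
After op 9 (replace(4, 'e')): offset=6, physical=[A,C,B,e,j,F,G], logical=[G,A,C,B,e,j,F]
After op 10 (rotate(-1)): offset=5, physical=[A,C,B,e,j,F,G], logical=[F,G,A,C,B,e,j]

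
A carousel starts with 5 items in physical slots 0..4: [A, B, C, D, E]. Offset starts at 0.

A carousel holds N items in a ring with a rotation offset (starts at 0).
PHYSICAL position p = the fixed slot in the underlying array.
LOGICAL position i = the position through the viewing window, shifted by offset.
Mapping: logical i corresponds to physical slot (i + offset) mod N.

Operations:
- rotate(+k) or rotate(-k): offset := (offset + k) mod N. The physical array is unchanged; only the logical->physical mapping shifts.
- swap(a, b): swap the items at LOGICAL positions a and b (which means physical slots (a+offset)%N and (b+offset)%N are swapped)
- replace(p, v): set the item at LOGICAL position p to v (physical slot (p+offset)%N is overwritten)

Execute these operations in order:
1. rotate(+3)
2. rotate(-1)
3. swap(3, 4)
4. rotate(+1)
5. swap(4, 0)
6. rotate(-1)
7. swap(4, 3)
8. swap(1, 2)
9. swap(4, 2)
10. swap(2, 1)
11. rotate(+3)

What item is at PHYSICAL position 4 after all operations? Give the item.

After op 1 (rotate(+3)): offset=3, physical=[A,B,C,D,E], logical=[D,E,A,B,C]
After op 2 (rotate(-1)): offset=2, physical=[A,B,C,D,E], logical=[C,D,E,A,B]
After op 3 (swap(3, 4)): offset=2, physical=[B,A,C,D,E], logical=[C,D,E,B,A]
After op 4 (rotate(+1)): offset=3, physical=[B,A,C,D,E], logical=[D,E,B,A,C]
After op 5 (swap(4, 0)): offset=3, physical=[B,A,D,C,E], logical=[C,E,B,A,D]
After op 6 (rotate(-1)): offset=2, physical=[B,A,D,C,E], logical=[D,C,E,B,A]
After op 7 (swap(4, 3)): offset=2, physical=[A,B,D,C,E], logical=[D,C,E,A,B]
After op 8 (swap(1, 2)): offset=2, physical=[A,B,D,E,C], logical=[D,E,C,A,B]
After op 9 (swap(4, 2)): offset=2, physical=[A,C,D,E,B], logical=[D,E,B,A,C]
After op 10 (swap(2, 1)): offset=2, physical=[A,C,D,B,E], logical=[D,B,E,A,C]
After op 11 (rotate(+3)): offset=0, physical=[A,C,D,B,E], logical=[A,C,D,B,E]

Answer: E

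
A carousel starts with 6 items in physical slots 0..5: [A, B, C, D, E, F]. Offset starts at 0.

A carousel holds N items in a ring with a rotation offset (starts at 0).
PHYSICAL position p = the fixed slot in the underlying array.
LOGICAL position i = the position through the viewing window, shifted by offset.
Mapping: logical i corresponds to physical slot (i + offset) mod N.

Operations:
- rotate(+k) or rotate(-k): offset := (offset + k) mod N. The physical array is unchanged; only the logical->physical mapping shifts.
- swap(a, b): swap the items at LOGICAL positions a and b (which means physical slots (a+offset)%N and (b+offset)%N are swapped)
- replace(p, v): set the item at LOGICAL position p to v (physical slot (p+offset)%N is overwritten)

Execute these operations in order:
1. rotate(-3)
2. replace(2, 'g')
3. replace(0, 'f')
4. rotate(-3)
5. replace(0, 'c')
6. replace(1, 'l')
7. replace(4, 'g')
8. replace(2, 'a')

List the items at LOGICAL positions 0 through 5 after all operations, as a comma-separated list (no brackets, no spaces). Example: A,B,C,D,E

After op 1 (rotate(-3)): offset=3, physical=[A,B,C,D,E,F], logical=[D,E,F,A,B,C]
After op 2 (replace(2, 'g')): offset=3, physical=[A,B,C,D,E,g], logical=[D,E,g,A,B,C]
After op 3 (replace(0, 'f')): offset=3, physical=[A,B,C,f,E,g], logical=[f,E,g,A,B,C]
After op 4 (rotate(-3)): offset=0, physical=[A,B,C,f,E,g], logical=[A,B,C,f,E,g]
After op 5 (replace(0, 'c')): offset=0, physical=[c,B,C,f,E,g], logical=[c,B,C,f,E,g]
After op 6 (replace(1, 'l')): offset=0, physical=[c,l,C,f,E,g], logical=[c,l,C,f,E,g]
After op 7 (replace(4, 'g')): offset=0, physical=[c,l,C,f,g,g], logical=[c,l,C,f,g,g]
After op 8 (replace(2, 'a')): offset=0, physical=[c,l,a,f,g,g], logical=[c,l,a,f,g,g]

Answer: c,l,a,f,g,g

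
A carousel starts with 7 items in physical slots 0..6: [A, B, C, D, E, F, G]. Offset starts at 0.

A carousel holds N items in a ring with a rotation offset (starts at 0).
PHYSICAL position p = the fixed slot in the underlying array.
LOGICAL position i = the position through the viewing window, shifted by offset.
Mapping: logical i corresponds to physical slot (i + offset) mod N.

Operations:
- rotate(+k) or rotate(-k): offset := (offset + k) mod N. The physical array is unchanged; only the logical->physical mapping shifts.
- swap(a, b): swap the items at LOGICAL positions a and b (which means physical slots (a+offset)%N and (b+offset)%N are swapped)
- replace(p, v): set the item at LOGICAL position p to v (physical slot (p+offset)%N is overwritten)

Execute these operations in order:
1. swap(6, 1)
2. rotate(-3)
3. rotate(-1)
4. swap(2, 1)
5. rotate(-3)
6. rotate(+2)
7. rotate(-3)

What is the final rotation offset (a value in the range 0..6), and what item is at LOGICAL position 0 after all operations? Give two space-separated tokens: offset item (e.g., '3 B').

Answer: 6 B

Derivation:
After op 1 (swap(6, 1)): offset=0, physical=[A,G,C,D,E,F,B], logical=[A,G,C,D,E,F,B]
After op 2 (rotate(-3)): offset=4, physical=[A,G,C,D,E,F,B], logical=[E,F,B,A,G,C,D]
After op 3 (rotate(-1)): offset=3, physical=[A,G,C,D,E,F,B], logical=[D,E,F,B,A,G,C]
After op 4 (swap(2, 1)): offset=3, physical=[A,G,C,D,F,E,B], logical=[D,F,E,B,A,G,C]
After op 5 (rotate(-3)): offset=0, physical=[A,G,C,D,F,E,B], logical=[A,G,C,D,F,E,B]
After op 6 (rotate(+2)): offset=2, physical=[A,G,C,D,F,E,B], logical=[C,D,F,E,B,A,G]
After op 7 (rotate(-3)): offset=6, physical=[A,G,C,D,F,E,B], logical=[B,A,G,C,D,F,E]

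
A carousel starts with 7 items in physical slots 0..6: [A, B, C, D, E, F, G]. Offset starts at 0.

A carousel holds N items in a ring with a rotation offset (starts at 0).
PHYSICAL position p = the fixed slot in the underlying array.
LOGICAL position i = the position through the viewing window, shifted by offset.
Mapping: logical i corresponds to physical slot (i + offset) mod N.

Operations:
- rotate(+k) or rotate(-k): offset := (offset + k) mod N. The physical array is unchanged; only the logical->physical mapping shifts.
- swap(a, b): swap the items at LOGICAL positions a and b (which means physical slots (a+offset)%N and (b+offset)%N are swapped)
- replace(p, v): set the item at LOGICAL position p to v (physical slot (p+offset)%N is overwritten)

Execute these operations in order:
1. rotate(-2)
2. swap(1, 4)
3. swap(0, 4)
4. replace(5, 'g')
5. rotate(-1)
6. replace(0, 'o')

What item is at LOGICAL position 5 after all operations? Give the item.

After op 1 (rotate(-2)): offset=5, physical=[A,B,C,D,E,F,G], logical=[F,G,A,B,C,D,E]
After op 2 (swap(1, 4)): offset=5, physical=[A,B,G,D,E,F,C], logical=[F,C,A,B,G,D,E]
After op 3 (swap(0, 4)): offset=5, physical=[A,B,F,D,E,G,C], logical=[G,C,A,B,F,D,E]
After op 4 (replace(5, 'g')): offset=5, physical=[A,B,F,g,E,G,C], logical=[G,C,A,B,F,g,E]
After op 5 (rotate(-1)): offset=4, physical=[A,B,F,g,E,G,C], logical=[E,G,C,A,B,F,g]
After op 6 (replace(0, 'o')): offset=4, physical=[A,B,F,g,o,G,C], logical=[o,G,C,A,B,F,g]

Answer: F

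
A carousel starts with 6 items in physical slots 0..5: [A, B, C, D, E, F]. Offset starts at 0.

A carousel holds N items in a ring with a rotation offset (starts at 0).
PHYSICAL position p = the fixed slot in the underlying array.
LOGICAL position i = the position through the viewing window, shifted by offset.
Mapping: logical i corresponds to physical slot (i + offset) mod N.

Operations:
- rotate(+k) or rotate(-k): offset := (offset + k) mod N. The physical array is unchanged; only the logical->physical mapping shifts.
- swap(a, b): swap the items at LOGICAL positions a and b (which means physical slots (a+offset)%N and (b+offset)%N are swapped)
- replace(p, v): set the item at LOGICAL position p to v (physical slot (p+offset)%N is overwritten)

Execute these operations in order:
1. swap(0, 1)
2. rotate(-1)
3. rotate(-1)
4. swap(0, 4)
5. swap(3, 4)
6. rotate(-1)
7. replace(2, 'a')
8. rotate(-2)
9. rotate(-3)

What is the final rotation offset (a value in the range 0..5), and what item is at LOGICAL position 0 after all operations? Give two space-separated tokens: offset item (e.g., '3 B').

Answer: 4 C

Derivation:
After op 1 (swap(0, 1)): offset=0, physical=[B,A,C,D,E,F], logical=[B,A,C,D,E,F]
After op 2 (rotate(-1)): offset=5, physical=[B,A,C,D,E,F], logical=[F,B,A,C,D,E]
After op 3 (rotate(-1)): offset=4, physical=[B,A,C,D,E,F], logical=[E,F,B,A,C,D]
After op 4 (swap(0, 4)): offset=4, physical=[B,A,E,D,C,F], logical=[C,F,B,A,E,D]
After op 5 (swap(3, 4)): offset=4, physical=[B,E,A,D,C,F], logical=[C,F,B,E,A,D]
After op 6 (rotate(-1)): offset=3, physical=[B,E,A,D,C,F], logical=[D,C,F,B,E,A]
After op 7 (replace(2, 'a')): offset=3, physical=[B,E,A,D,C,a], logical=[D,C,a,B,E,A]
After op 8 (rotate(-2)): offset=1, physical=[B,E,A,D,C,a], logical=[E,A,D,C,a,B]
After op 9 (rotate(-3)): offset=4, physical=[B,E,A,D,C,a], logical=[C,a,B,E,A,D]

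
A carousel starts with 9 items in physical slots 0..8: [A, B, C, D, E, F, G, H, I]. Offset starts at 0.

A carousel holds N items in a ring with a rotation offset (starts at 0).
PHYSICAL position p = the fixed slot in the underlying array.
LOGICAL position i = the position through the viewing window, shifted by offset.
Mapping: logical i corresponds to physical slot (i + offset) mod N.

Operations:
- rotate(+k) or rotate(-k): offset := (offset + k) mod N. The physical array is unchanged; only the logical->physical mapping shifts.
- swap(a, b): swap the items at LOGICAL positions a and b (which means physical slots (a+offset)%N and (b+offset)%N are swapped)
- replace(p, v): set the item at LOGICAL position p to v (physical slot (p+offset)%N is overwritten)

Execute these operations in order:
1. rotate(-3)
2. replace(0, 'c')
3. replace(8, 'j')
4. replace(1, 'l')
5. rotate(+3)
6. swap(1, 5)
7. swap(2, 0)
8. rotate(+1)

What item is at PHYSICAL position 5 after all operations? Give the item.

After op 1 (rotate(-3)): offset=6, physical=[A,B,C,D,E,F,G,H,I], logical=[G,H,I,A,B,C,D,E,F]
After op 2 (replace(0, 'c')): offset=6, physical=[A,B,C,D,E,F,c,H,I], logical=[c,H,I,A,B,C,D,E,F]
After op 3 (replace(8, 'j')): offset=6, physical=[A,B,C,D,E,j,c,H,I], logical=[c,H,I,A,B,C,D,E,j]
After op 4 (replace(1, 'l')): offset=6, physical=[A,B,C,D,E,j,c,l,I], logical=[c,l,I,A,B,C,D,E,j]
After op 5 (rotate(+3)): offset=0, physical=[A,B,C,D,E,j,c,l,I], logical=[A,B,C,D,E,j,c,l,I]
After op 6 (swap(1, 5)): offset=0, physical=[A,j,C,D,E,B,c,l,I], logical=[A,j,C,D,E,B,c,l,I]
After op 7 (swap(2, 0)): offset=0, physical=[C,j,A,D,E,B,c,l,I], logical=[C,j,A,D,E,B,c,l,I]
After op 8 (rotate(+1)): offset=1, physical=[C,j,A,D,E,B,c,l,I], logical=[j,A,D,E,B,c,l,I,C]

Answer: B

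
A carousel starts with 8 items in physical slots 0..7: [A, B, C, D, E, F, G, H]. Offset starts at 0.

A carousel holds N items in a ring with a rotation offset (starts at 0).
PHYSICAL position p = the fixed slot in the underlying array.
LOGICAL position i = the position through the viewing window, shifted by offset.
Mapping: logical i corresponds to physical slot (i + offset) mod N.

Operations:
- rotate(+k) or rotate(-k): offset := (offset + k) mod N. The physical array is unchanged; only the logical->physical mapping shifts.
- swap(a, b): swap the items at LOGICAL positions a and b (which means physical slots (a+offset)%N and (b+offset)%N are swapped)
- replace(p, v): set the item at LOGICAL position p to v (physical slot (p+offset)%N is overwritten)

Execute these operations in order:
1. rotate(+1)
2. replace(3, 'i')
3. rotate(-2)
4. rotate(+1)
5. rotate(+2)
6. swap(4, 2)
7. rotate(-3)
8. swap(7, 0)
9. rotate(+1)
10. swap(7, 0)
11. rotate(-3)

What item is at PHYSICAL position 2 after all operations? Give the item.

After op 1 (rotate(+1)): offset=1, physical=[A,B,C,D,E,F,G,H], logical=[B,C,D,E,F,G,H,A]
After op 2 (replace(3, 'i')): offset=1, physical=[A,B,C,D,i,F,G,H], logical=[B,C,D,i,F,G,H,A]
After op 3 (rotate(-2)): offset=7, physical=[A,B,C,D,i,F,G,H], logical=[H,A,B,C,D,i,F,G]
After op 4 (rotate(+1)): offset=0, physical=[A,B,C,D,i,F,G,H], logical=[A,B,C,D,i,F,G,H]
After op 5 (rotate(+2)): offset=2, physical=[A,B,C,D,i,F,G,H], logical=[C,D,i,F,G,H,A,B]
After op 6 (swap(4, 2)): offset=2, physical=[A,B,C,D,G,F,i,H], logical=[C,D,G,F,i,H,A,B]
After op 7 (rotate(-3)): offset=7, physical=[A,B,C,D,G,F,i,H], logical=[H,A,B,C,D,G,F,i]
After op 8 (swap(7, 0)): offset=7, physical=[A,B,C,D,G,F,H,i], logical=[i,A,B,C,D,G,F,H]
After op 9 (rotate(+1)): offset=0, physical=[A,B,C,D,G,F,H,i], logical=[A,B,C,D,G,F,H,i]
After op 10 (swap(7, 0)): offset=0, physical=[i,B,C,D,G,F,H,A], logical=[i,B,C,D,G,F,H,A]
After op 11 (rotate(-3)): offset=5, physical=[i,B,C,D,G,F,H,A], logical=[F,H,A,i,B,C,D,G]

Answer: C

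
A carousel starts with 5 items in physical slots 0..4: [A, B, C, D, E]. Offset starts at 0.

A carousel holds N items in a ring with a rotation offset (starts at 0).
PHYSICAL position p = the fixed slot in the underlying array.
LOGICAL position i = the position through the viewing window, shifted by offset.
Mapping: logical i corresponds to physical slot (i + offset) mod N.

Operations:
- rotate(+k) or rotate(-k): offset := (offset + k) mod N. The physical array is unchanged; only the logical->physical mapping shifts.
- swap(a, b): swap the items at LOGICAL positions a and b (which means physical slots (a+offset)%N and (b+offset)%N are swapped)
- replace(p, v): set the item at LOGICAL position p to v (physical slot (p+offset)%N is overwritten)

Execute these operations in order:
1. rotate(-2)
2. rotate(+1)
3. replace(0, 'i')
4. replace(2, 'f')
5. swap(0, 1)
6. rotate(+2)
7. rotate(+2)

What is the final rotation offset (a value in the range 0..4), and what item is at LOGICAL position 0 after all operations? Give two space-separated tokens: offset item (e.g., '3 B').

After op 1 (rotate(-2)): offset=3, physical=[A,B,C,D,E], logical=[D,E,A,B,C]
After op 2 (rotate(+1)): offset=4, physical=[A,B,C,D,E], logical=[E,A,B,C,D]
After op 3 (replace(0, 'i')): offset=4, physical=[A,B,C,D,i], logical=[i,A,B,C,D]
After op 4 (replace(2, 'f')): offset=4, physical=[A,f,C,D,i], logical=[i,A,f,C,D]
After op 5 (swap(0, 1)): offset=4, physical=[i,f,C,D,A], logical=[A,i,f,C,D]
After op 6 (rotate(+2)): offset=1, physical=[i,f,C,D,A], logical=[f,C,D,A,i]
After op 7 (rotate(+2)): offset=3, physical=[i,f,C,D,A], logical=[D,A,i,f,C]

Answer: 3 D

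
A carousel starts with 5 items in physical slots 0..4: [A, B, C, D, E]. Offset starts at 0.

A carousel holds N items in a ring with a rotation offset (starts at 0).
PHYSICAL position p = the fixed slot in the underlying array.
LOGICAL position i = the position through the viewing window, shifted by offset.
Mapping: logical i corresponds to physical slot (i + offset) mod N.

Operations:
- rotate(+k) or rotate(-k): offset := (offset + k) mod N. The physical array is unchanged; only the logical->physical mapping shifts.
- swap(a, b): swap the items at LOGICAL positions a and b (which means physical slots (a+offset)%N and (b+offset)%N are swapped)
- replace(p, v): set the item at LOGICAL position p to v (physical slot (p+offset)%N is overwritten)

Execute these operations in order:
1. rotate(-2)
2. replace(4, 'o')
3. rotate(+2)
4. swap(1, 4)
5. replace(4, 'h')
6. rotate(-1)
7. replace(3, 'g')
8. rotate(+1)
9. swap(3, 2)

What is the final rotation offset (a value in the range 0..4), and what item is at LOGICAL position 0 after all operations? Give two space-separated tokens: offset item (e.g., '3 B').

Answer: 0 A

Derivation:
After op 1 (rotate(-2)): offset=3, physical=[A,B,C,D,E], logical=[D,E,A,B,C]
After op 2 (replace(4, 'o')): offset=3, physical=[A,B,o,D,E], logical=[D,E,A,B,o]
After op 3 (rotate(+2)): offset=0, physical=[A,B,o,D,E], logical=[A,B,o,D,E]
After op 4 (swap(1, 4)): offset=0, physical=[A,E,o,D,B], logical=[A,E,o,D,B]
After op 5 (replace(4, 'h')): offset=0, physical=[A,E,o,D,h], logical=[A,E,o,D,h]
After op 6 (rotate(-1)): offset=4, physical=[A,E,o,D,h], logical=[h,A,E,o,D]
After op 7 (replace(3, 'g')): offset=4, physical=[A,E,g,D,h], logical=[h,A,E,g,D]
After op 8 (rotate(+1)): offset=0, physical=[A,E,g,D,h], logical=[A,E,g,D,h]
After op 9 (swap(3, 2)): offset=0, physical=[A,E,D,g,h], logical=[A,E,D,g,h]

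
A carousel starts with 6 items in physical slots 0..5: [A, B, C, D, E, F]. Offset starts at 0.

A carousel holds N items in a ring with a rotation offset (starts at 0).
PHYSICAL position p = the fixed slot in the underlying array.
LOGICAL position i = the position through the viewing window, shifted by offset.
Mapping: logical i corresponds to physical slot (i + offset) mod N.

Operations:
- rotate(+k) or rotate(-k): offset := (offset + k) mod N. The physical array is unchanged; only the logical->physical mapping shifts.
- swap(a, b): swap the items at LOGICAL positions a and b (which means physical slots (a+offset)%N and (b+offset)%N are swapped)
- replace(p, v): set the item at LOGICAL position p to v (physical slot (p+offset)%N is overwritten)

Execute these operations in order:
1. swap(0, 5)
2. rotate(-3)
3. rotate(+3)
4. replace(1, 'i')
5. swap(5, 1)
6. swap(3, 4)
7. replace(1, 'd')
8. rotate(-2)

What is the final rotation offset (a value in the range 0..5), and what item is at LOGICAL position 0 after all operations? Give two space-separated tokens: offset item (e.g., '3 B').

After op 1 (swap(0, 5)): offset=0, physical=[F,B,C,D,E,A], logical=[F,B,C,D,E,A]
After op 2 (rotate(-3)): offset=3, physical=[F,B,C,D,E,A], logical=[D,E,A,F,B,C]
After op 3 (rotate(+3)): offset=0, physical=[F,B,C,D,E,A], logical=[F,B,C,D,E,A]
After op 4 (replace(1, 'i')): offset=0, physical=[F,i,C,D,E,A], logical=[F,i,C,D,E,A]
After op 5 (swap(5, 1)): offset=0, physical=[F,A,C,D,E,i], logical=[F,A,C,D,E,i]
After op 6 (swap(3, 4)): offset=0, physical=[F,A,C,E,D,i], logical=[F,A,C,E,D,i]
After op 7 (replace(1, 'd')): offset=0, physical=[F,d,C,E,D,i], logical=[F,d,C,E,D,i]
After op 8 (rotate(-2)): offset=4, physical=[F,d,C,E,D,i], logical=[D,i,F,d,C,E]

Answer: 4 D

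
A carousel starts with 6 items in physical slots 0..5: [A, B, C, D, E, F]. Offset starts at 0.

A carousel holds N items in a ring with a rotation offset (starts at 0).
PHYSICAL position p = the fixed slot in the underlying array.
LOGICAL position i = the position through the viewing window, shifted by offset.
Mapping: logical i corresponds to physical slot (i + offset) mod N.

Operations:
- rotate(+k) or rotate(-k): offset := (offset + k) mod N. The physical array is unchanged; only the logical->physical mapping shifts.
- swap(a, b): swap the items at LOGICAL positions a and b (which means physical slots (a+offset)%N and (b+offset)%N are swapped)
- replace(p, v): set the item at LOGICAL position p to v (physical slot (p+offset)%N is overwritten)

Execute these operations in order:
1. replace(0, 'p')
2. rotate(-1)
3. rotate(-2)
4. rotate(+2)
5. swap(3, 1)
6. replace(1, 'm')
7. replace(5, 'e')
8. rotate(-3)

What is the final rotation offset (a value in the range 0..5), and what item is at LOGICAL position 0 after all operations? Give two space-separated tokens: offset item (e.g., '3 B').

Answer: 2 p

Derivation:
After op 1 (replace(0, 'p')): offset=0, physical=[p,B,C,D,E,F], logical=[p,B,C,D,E,F]
After op 2 (rotate(-1)): offset=5, physical=[p,B,C,D,E,F], logical=[F,p,B,C,D,E]
After op 3 (rotate(-2)): offset=3, physical=[p,B,C,D,E,F], logical=[D,E,F,p,B,C]
After op 4 (rotate(+2)): offset=5, physical=[p,B,C,D,E,F], logical=[F,p,B,C,D,E]
After op 5 (swap(3, 1)): offset=5, physical=[C,B,p,D,E,F], logical=[F,C,B,p,D,E]
After op 6 (replace(1, 'm')): offset=5, physical=[m,B,p,D,E,F], logical=[F,m,B,p,D,E]
After op 7 (replace(5, 'e')): offset=5, physical=[m,B,p,D,e,F], logical=[F,m,B,p,D,e]
After op 8 (rotate(-3)): offset=2, physical=[m,B,p,D,e,F], logical=[p,D,e,F,m,B]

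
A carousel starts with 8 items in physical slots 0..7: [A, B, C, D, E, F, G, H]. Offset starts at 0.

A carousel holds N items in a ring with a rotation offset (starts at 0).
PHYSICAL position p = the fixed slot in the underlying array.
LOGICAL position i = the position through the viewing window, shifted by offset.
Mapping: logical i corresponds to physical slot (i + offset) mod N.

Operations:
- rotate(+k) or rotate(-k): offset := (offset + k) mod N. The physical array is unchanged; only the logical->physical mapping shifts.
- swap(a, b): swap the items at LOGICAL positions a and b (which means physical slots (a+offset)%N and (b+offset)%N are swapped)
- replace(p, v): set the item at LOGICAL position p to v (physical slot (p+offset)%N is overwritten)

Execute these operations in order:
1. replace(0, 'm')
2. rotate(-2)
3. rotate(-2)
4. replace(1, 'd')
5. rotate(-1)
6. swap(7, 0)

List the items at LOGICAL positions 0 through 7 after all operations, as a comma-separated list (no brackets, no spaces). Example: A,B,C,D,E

Answer: C,E,d,G,H,m,B,D

Derivation:
After op 1 (replace(0, 'm')): offset=0, physical=[m,B,C,D,E,F,G,H], logical=[m,B,C,D,E,F,G,H]
After op 2 (rotate(-2)): offset=6, physical=[m,B,C,D,E,F,G,H], logical=[G,H,m,B,C,D,E,F]
After op 3 (rotate(-2)): offset=4, physical=[m,B,C,D,E,F,G,H], logical=[E,F,G,H,m,B,C,D]
After op 4 (replace(1, 'd')): offset=4, physical=[m,B,C,D,E,d,G,H], logical=[E,d,G,H,m,B,C,D]
After op 5 (rotate(-1)): offset=3, physical=[m,B,C,D,E,d,G,H], logical=[D,E,d,G,H,m,B,C]
After op 6 (swap(7, 0)): offset=3, physical=[m,B,D,C,E,d,G,H], logical=[C,E,d,G,H,m,B,D]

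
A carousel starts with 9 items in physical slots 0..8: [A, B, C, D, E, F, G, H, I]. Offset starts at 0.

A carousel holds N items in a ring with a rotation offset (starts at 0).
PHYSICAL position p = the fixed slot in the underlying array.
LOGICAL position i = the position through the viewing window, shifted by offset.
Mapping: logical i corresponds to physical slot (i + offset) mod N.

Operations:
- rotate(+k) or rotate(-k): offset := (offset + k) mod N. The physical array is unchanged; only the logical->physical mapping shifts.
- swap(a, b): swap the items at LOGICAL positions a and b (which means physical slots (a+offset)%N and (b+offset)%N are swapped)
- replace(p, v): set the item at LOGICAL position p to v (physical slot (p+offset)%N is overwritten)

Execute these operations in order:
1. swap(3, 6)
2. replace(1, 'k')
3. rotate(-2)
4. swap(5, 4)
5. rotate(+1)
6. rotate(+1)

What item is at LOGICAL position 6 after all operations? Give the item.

Answer: D

Derivation:
After op 1 (swap(3, 6)): offset=0, physical=[A,B,C,G,E,F,D,H,I], logical=[A,B,C,G,E,F,D,H,I]
After op 2 (replace(1, 'k')): offset=0, physical=[A,k,C,G,E,F,D,H,I], logical=[A,k,C,G,E,F,D,H,I]
After op 3 (rotate(-2)): offset=7, physical=[A,k,C,G,E,F,D,H,I], logical=[H,I,A,k,C,G,E,F,D]
After op 4 (swap(5, 4)): offset=7, physical=[A,k,G,C,E,F,D,H,I], logical=[H,I,A,k,G,C,E,F,D]
After op 5 (rotate(+1)): offset=8, physical=[A,k,G,C,E,F,D,H,I], logical=[I,A,k,G,C,E,F,D,H]
After op 6 (rotate(+1)): offset=0, physical=[A,k,G,C,E,F,D,H,I], logical=[A,k,G,C,E,F,D,H,I]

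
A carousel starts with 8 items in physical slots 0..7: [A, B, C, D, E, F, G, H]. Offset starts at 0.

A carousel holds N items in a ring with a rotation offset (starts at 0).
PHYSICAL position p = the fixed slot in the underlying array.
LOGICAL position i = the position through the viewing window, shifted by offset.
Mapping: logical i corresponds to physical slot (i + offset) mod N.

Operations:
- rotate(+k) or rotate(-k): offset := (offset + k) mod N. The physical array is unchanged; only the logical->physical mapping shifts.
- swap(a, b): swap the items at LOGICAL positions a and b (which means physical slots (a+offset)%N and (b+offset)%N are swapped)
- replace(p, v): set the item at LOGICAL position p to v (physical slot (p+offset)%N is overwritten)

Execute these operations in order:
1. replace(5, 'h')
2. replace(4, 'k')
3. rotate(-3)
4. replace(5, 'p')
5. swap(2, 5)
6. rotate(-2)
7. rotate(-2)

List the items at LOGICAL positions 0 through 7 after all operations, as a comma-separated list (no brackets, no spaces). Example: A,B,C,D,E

After op 1 (replace(5, 'h')): offset=0, physical=[A,B,C,D,E,h,G,H], logical=[A,B,C,D,E,h,G,H]
After op 2 (replace(4, 'k')): offset=0, physical=[A,B,C,D,k,h,G,H], logical=[A,B,C,D,k,h,G,H]
After op 3 (rotate(-3)): offset=5, physical=[A,B,C,D,k,h,G,H], logical=[h,G,H,A,B,C,D,k]
After op 4 (replace(5, 'p')): offset=5, physical=[A,B,p,D,k,h,G,H], logical=[h,G,H,A,B,p,D,k]
After op 5 (swap(2, 5)): offset=5, physical=[A,B,H,D,k,h,G,p], logical=[h,G,p,A,B,H,D,k]
After op 6 (rotate(-2)): offset=3, physical=[A,B,H,D,k,h,G,p], logical=[D,k,h,G,p,A,B,H]
After op 7 (rotate(-2)): offset=1, physical=[A,B,H,D,k,h,G,p], logical=[B,H,D,k,h,G,p,A]

Answer: B,H,D,k,h,G,p,A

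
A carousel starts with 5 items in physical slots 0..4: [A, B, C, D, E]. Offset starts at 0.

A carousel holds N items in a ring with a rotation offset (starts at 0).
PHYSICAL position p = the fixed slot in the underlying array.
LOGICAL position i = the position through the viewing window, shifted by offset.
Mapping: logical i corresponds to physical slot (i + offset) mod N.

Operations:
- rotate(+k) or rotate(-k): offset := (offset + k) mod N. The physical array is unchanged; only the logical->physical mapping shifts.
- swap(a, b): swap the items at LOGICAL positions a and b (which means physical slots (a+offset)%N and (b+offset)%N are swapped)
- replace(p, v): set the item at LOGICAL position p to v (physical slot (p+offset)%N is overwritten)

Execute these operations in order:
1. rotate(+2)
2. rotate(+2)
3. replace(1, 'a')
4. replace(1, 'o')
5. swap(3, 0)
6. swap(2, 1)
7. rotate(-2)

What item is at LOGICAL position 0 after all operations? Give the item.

Answer: E

Derivation:
After op 1 (rotate(+2)): offset=2, physical=[A,B,C,D,E], logical=[C,D,E,A,B]
After op 2 (rotate(+2)): offset=4, physical=[A,B,C,D,E], logical=[E,A,B,C,D]
After op 3 (replace(1, 'a')): offset=4, physical=[a,B,C,D,E], logical=[E,a,B,C,D]
After op 4 (replace(1, 'o')): offset=4, physical=[o,B,C,D,E], logical=[E,o,B,C,D]
After op 5 (swap(3, 0)): offset=4, physical=[o,B,E,D,C], logical=[C,o,B,E,D]
After op 6 (swap(2, 1)): offset=4, physical=[B,o,E,D,C], logical=[C,B,o,E,D]
After op 7 (rotate(-2)): offset=2, physical=[B,o,E,D,C], logical=[E,D,C,B,o]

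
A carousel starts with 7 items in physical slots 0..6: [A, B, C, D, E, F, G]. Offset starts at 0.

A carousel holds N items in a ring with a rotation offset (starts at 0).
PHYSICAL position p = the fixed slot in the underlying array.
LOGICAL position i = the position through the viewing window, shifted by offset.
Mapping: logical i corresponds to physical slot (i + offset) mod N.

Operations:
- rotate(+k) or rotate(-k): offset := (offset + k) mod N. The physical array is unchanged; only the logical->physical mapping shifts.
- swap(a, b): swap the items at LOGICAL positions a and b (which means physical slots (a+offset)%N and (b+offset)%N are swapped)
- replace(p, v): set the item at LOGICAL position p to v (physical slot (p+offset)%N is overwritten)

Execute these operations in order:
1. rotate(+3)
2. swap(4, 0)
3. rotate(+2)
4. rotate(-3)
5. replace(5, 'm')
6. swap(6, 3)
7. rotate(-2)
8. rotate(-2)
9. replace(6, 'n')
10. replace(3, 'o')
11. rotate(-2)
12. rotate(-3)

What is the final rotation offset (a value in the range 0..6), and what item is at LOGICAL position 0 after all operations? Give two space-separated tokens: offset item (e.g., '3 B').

Answer: 0 m

Derivation:
After op 1 (rotate(+3)): offset=3, physical=[A,B,C,D,E,F,G], logical=[D,E,F,G,A,B,C]
After op 2 (swap(4, 0)): offset=3, physical=[D,B,C,A,E,F,G], logical=[A,E,F,G,D,B,C]
After op 3 (rotate(+2)): offset=5, physical=[D,B,C,A,E,F,G], logical=[F,G,D,B,C,A,E]
After op 4 (rotate(-3)): offset=2, physical=[D,B,C,A,E,F,G], logical=[C,A,E,F,G,D,B]
After op 5 (replace(5, 'm')): offset=2, physical=[m,B,C,A,E,F,G], logical=[C,A,E,F,G,m,B]
After op 6 (swap(6, 3)): offset=2, physical=[m,F,C,A,E,B,G], logical=[C,A,E,B,G,m,F]
After op 7 (rotate(-2)): offset=0, physical=[m,F,C,A,E,B,G], logical=[m,F,C,A,E,B,G]
After op 8 (rotate(-2)): offset=5, physical=[m,F,C,A,E,B,G], logical=[B,G,m,F,C,A,E]
After op 9 (replace(6, 'n')): offset=5, physical=[m,F,C,A,n,B,G], logical=[B,G,m,F,C,A,n]
After op 10 (replace(3, 'o')): offset=5, physical=[m,o,C,A,n,B,G], logical=[B,G,m,o,C,A,n]
After op 11 (rotate(-2)): offset=3, physical=[m,o,C,A,n,B,G], logical=[A,n,B,G,m,o,C]
After op 12 (rotate(-3)): offset=0, physical=[m,o,C,A,n,B,G], logical=[m,o,C,A,n,B,G]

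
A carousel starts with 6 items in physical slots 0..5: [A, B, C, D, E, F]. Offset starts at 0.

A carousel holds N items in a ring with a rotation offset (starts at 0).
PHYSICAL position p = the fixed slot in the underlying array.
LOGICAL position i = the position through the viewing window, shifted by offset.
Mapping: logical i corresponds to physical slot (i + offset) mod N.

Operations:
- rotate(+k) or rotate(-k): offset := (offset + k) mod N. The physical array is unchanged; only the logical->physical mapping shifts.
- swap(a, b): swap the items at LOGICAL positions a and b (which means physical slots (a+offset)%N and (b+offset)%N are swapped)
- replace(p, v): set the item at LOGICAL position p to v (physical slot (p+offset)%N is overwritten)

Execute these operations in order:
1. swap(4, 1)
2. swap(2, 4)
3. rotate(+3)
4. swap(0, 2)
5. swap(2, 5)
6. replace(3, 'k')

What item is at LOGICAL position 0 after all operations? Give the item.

After op 1 (swap(4, 1)): offset=0, physical=[A,E,C,D,B,F], logical=[A,E,C,D,B,F]
After op 2 (swap(2, 4)): offset=0, physical=[A,E,B,D,C,F], logical=[A,E,B,D,C,F]
After op 3 (rotate(+3)): offset=3, physical=[A,E,B,D,C,F], logical=[D,C,F,A,E,B]
After op 4 (swap(0, 2)): offset=3, physical=[A,E,B,F,C,D], logical=[F,C,D,A,E,B]
After op 5 (swap(2, 5)): offset=3, physical=[A,E,D,F,C,B], logical=[F,C,B,A,E,D]
After op 6 (replace(3, 'k')): offset=3, physical=[k,E,D,F,C,B], logical=[F,C,B,k,E,D]

Answer: F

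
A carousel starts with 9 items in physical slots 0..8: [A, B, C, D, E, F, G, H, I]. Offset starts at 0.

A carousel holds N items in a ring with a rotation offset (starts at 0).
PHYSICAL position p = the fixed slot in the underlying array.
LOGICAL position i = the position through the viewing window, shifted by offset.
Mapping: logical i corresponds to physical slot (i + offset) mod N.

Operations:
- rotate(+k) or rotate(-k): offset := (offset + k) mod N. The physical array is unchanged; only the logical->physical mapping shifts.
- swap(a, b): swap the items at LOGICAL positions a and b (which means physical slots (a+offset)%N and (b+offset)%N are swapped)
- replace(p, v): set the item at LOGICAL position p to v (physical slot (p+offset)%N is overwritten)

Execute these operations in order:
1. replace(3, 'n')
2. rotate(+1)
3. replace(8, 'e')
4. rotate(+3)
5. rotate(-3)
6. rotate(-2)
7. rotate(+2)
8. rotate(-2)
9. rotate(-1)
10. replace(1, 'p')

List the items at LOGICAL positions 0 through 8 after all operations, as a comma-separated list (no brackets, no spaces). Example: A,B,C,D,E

After op 1 (replace(3, 'n')): offset=0, physical=[A,B,C,n,E,F,G,H,I], logical=[A,B,C,n,E,F,G,H,I]
After op 2 (rotate(+1)): offset=1, physical=[A,B,C,n,E,F,G,H,I], logical=[B,C,n,E,F,G,H,I,A]
After op 3 (replace(8, 'e')): offset=1, physical=[e,B,C,n,E,F,G,H,I], logical=[B,C,n,E,F,G,H,I,e]
After op 4 (rotate(+3)): offset=4, physical=[e,B,C,n,E,F,G,H,I], logical=[E,F,G,H,I,e,B,C,n]
After op 5 (rotate(-3)): offset=1, physical=[e,B,C,n,E,F,G,H,I], logical=[B,C,n,E,F,G,H,I,e]
After op 6 (rotate(-2)): offset=8, physical=[e,B,C,n,E,F,G,H,I], logical=[I,e,B,C,n,E,F,G,H]
After op 7 (rotate(+2)): offset=1, physical=[e,B,C,n,E,F,G,H,I], logical=[B,C,n,E,F,G,H,I,e]
After op 8 (rotate(-2)): offset=8, physical=[e,B,C,n,E,F,G,H,I], logical=[I,e,B,C,n,E,F,G,H]
After op 9 (rotate(-1)): offset=7, physical=[e,B,C,n,E,F,G,H,I], logical=[H,I,e,B,C,n,E,F,G]
After op 10 (replace(1, 'p')): offset=7, physical=[e,B,C,n,E,F,G,H,p], logical=[H,p,e,B,C,n,E,F,G]

Answer: H,p,e,B,C,n,E,F,G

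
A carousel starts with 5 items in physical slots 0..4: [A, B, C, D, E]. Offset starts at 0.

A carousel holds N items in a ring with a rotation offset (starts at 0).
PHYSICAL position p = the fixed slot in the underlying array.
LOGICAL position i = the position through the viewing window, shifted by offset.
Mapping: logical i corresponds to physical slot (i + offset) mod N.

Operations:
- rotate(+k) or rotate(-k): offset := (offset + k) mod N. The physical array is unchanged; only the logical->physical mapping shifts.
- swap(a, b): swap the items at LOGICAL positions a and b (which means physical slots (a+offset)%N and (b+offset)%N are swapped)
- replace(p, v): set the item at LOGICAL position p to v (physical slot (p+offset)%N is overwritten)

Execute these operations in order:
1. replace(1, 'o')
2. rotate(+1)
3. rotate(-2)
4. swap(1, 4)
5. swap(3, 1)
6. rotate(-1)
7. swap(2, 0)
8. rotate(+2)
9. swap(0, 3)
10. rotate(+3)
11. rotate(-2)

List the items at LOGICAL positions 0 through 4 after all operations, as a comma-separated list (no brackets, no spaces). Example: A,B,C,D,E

After op 1 (replace(1, 'o')): offset=0, physical=[A,o,C,D,E], logical=[A,o,C,D,E]
After op 2 (rotate(+1)): offset=1, physical=[A,o,C,D,E], logical=[o,C,D,E,A]
After op 3 (rotate(-2)): offset=4, physical=[A,o,C,D,E], logical=[E,A,o,C,D]
After op 4 (swap(1, 4)): offset=4, physical=[D,o,C,A,E], logical=[E,D,o,C,A]
After op 5 (swap(3, 1)): offset=4, physical=[C,o,D,A,E], logical=[E,C,o,D,A]
After op 6 (rotate(-1)): offset=3, physical=[C,o,D,A,E], logical=[A,E,C,o,D]
After op 7 (swap(2, 0)): offset=3, physical=[A,o,D,C,E], logical=[C,E,A,o,D]
After op 8 (rotate(+2)): offset=0, physical=[A,o,D,C,E], logical=[A,o,D,C,E]
After op 9 (swap(0, 3)): offset=0, physical=[C,o,D,A,E], logical=[C,o,D,A,E]
After op 10 (rotate(+3)): offset=3, physical=[C,o,D,A,E], logical=[A,E,C,o,D]
After op 11 (rotate(-2)): offset=1, physical=[C,o,D,A,E], logical=[o,D,A,E,C]

Answer: o,D,A,E,C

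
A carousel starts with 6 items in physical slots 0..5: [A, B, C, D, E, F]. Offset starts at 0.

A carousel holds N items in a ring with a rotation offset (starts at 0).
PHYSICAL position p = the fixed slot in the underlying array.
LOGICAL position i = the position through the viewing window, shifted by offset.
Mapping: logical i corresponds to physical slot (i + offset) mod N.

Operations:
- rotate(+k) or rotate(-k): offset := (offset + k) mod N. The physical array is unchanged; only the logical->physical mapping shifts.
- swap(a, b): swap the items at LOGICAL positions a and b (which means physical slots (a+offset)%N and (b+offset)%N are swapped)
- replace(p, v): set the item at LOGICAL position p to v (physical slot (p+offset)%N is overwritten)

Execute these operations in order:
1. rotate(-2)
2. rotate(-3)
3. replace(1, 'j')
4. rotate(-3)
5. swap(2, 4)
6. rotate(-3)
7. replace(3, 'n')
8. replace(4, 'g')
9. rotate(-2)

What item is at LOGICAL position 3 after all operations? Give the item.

After op 1 (rotate(-2)): offset=4, physical=[A,B,C,D,E,F], logical=[E,F,A,B,C,D]
After op 2 (rotate(-3)): offset=1, physical=[A,B,C,D,E,F], logical=[B,C,D,E,F,A]
After op 3 (replace(1, 'j')): offset=1, physical=[A,B,j,D,E,F], logical=[B,j,D,E,F,A]
After op 4 (rotate(-3)): offset=4, physical=[A,B,j,D,E,F], logical=[E,F,A,B,j,D]
After op 5 (swap(2, 4)): offset=4, physical=[j,B,A,D,E,F], logical=[E,F,j,B,A,D]
After op 6 (rotate(-3)): offset=1, physical=[j,B,A,D,E,F], logical=[B,A,D,E,F,j]
After op 7 (replace(3, 'n')): offset=1, physical=[j,B,A,D,n,F], logical=[B,A,D,n,F,j]
After op 8 (replace(4, 'g')): offset=1, physical=[j,B,A,D,n,g], logical=[B,A,D,n,g,j]
After op 9 (rotate(-2)): offset=5, physical=[j,B,A,D,n,g], logical=[g,j,B,A,D,n]

Answer: A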